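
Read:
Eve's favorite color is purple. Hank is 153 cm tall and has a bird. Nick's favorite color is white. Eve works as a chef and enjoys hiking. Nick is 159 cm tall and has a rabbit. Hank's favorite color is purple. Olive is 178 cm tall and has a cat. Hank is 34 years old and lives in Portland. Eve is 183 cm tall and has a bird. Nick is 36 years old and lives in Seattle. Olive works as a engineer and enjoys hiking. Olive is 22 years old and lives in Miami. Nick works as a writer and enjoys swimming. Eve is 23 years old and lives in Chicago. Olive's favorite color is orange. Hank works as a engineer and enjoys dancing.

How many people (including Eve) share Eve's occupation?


Eve is a chef. Count = 1

1


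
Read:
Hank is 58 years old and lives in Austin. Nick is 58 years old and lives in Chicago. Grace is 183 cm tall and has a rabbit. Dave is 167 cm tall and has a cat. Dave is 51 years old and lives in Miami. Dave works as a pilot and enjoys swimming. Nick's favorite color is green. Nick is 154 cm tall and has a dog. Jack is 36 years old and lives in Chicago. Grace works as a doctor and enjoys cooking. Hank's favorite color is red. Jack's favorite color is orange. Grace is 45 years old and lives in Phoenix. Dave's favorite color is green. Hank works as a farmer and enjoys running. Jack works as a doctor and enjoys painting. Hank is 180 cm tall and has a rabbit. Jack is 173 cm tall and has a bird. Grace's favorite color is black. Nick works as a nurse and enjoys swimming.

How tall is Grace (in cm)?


Grace is 183 cm tall

183


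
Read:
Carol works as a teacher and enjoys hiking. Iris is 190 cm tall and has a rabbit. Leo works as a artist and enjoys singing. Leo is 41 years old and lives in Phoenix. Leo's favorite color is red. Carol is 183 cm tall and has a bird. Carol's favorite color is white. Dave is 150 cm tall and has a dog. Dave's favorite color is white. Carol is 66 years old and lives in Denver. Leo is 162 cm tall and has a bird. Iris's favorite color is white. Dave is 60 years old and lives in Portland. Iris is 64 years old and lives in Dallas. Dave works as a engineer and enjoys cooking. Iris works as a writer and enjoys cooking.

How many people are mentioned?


People: Iris, Leo, Carol, Dave. Count = 4

4


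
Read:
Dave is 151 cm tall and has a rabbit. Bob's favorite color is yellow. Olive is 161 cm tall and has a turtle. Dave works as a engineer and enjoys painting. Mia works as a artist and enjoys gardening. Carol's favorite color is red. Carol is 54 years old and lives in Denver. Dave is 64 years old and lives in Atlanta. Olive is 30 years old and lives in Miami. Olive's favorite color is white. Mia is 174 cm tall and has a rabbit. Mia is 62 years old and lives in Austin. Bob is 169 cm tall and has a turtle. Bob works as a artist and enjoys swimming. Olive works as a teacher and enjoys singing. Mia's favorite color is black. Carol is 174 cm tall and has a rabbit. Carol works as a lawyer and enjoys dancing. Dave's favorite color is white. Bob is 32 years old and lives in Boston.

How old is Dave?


Dave is 64 years old

64


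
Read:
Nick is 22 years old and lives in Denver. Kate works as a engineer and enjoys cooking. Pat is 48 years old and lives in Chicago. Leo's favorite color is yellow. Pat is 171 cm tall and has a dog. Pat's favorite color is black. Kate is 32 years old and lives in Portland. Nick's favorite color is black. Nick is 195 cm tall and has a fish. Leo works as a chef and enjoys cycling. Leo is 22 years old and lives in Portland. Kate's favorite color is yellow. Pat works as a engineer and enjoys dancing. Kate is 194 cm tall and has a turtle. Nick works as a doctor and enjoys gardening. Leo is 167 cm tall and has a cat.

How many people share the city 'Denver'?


Count: 1

1


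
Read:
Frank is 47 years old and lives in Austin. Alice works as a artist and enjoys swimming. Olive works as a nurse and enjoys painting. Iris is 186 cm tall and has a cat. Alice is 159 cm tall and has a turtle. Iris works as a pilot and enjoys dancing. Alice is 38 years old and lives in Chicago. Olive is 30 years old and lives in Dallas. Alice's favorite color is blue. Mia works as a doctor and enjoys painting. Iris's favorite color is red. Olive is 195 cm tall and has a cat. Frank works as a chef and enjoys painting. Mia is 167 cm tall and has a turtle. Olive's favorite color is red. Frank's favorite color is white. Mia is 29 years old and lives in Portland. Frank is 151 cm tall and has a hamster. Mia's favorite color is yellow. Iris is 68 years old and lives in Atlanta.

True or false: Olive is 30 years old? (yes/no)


Olive is actually 30. yes

yes


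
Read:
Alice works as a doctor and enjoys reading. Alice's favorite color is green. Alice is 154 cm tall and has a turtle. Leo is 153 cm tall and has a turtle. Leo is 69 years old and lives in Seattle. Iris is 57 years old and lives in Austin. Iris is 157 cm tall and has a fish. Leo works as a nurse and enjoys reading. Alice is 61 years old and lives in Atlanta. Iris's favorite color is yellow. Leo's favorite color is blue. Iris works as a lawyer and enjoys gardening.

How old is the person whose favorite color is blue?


Person with favorite color=blue is Leo, age 69

69


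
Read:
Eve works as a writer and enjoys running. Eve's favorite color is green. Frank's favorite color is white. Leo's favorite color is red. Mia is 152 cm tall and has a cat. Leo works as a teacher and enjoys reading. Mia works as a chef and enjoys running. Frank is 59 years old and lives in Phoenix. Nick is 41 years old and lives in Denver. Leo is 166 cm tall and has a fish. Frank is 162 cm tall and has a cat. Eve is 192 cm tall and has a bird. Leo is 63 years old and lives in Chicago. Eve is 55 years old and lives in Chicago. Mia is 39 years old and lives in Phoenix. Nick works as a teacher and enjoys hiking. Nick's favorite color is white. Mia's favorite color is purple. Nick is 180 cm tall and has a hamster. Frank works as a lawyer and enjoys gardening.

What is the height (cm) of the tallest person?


Tallest: Eve at 192 cm

192


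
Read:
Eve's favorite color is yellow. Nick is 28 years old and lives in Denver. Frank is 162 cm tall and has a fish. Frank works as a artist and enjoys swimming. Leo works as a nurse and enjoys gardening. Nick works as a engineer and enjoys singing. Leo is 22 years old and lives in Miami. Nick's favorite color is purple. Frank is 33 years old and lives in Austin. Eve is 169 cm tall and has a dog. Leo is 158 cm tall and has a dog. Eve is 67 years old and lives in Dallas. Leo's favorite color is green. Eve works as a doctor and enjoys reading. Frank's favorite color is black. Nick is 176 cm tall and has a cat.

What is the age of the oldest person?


Oldest: Eve at 67

67


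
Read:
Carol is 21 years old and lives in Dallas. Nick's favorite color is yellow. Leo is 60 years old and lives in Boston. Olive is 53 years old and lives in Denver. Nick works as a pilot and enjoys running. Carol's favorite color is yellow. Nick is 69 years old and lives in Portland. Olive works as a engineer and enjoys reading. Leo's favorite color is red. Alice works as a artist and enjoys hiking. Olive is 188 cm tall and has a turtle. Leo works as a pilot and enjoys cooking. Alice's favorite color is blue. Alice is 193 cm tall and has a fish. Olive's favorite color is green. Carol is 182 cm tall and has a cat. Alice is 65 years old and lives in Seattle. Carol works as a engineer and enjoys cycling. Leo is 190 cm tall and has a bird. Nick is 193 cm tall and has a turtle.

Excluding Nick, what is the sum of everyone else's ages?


Sum (excluding Nick): 199

199


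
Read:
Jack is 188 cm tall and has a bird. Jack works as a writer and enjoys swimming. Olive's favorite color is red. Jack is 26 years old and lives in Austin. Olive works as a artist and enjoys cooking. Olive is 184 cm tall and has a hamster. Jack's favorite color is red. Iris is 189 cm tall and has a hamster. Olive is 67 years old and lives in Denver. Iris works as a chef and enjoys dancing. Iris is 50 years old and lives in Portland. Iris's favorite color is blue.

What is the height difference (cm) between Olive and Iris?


|184 - 189| = 5

5


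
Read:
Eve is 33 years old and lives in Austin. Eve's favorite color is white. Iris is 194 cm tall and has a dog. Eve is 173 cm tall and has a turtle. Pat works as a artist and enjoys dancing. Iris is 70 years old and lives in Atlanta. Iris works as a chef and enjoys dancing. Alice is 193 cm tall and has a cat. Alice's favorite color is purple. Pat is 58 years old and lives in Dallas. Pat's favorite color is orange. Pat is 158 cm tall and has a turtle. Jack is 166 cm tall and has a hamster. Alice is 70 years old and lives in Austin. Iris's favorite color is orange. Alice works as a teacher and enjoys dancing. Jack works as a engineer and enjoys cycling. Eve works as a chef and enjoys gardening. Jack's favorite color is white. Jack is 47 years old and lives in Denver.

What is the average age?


Sum=278, n=5, avg=55.6

55.6


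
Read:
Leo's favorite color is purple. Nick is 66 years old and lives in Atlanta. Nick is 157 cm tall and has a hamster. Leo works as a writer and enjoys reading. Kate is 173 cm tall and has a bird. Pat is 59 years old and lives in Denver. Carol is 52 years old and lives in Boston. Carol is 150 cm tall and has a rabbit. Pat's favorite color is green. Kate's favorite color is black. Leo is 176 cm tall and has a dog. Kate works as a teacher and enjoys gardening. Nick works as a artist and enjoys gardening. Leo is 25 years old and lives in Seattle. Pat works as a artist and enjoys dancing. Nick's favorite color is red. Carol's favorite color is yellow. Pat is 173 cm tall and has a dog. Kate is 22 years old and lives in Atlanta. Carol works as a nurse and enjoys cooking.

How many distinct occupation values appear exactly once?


Unique occupation values: 3

3


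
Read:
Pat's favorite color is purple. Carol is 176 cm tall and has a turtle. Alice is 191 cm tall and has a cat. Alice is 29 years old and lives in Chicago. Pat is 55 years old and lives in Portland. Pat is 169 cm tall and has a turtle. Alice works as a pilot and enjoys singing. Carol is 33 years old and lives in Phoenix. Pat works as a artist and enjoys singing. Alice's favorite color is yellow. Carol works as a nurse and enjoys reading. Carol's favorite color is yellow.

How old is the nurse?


The nurse is Carol, age 33

33


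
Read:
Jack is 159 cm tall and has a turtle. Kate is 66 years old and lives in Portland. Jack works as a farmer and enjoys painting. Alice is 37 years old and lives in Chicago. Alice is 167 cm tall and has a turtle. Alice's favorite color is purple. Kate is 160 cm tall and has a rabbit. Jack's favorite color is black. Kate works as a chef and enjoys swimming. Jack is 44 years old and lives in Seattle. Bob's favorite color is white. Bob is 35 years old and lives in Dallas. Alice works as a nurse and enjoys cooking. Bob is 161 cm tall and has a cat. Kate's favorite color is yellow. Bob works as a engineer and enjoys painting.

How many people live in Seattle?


Count in Seattle: 1

1


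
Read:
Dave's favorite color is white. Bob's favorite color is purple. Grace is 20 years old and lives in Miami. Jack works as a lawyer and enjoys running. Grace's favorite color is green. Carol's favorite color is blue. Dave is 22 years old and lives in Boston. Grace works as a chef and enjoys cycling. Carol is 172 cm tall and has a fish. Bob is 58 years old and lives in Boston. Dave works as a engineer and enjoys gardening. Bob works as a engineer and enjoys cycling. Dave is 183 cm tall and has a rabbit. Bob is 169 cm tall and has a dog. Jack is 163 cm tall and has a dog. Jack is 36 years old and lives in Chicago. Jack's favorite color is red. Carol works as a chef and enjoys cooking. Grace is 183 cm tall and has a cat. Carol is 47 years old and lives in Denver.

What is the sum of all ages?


47+58+36+20+22 = 183

183


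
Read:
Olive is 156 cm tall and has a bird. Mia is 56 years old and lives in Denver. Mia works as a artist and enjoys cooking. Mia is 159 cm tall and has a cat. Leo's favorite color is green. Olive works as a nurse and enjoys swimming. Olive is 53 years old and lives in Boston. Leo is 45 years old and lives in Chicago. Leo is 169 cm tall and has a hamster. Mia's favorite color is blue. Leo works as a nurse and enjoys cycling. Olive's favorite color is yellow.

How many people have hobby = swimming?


Count: 1

1


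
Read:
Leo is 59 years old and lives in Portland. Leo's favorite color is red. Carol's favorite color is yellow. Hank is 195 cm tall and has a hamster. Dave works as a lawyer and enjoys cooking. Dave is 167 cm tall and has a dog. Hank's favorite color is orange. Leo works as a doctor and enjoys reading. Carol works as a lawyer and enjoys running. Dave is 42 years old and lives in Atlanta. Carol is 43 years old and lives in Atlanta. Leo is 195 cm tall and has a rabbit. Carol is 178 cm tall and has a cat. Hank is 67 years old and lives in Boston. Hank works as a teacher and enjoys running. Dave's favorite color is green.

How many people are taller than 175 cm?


Taller than 175: 3

3


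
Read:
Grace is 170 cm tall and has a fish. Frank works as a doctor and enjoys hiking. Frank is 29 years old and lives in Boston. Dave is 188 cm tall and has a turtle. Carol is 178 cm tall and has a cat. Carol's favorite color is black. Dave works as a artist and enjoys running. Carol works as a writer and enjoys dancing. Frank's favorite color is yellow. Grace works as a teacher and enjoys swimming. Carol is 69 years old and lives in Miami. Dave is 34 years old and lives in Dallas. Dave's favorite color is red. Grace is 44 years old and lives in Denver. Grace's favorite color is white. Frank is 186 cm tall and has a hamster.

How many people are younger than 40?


Filter: 2

2


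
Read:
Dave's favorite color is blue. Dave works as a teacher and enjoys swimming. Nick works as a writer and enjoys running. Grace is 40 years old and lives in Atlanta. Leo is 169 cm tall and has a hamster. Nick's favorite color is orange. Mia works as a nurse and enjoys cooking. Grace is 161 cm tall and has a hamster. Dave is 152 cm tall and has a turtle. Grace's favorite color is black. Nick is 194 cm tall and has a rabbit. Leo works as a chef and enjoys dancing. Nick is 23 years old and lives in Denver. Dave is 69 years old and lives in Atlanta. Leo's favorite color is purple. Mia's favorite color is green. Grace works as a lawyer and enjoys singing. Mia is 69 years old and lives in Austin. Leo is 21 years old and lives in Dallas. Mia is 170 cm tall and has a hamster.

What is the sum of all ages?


69+21+40+69+23 = 222

222


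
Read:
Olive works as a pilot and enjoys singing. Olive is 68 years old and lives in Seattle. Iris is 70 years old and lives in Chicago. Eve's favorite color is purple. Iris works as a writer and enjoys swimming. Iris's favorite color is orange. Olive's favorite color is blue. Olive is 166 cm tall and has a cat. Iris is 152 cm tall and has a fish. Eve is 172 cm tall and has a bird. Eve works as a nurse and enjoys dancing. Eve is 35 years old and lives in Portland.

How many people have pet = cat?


Count: 1

1


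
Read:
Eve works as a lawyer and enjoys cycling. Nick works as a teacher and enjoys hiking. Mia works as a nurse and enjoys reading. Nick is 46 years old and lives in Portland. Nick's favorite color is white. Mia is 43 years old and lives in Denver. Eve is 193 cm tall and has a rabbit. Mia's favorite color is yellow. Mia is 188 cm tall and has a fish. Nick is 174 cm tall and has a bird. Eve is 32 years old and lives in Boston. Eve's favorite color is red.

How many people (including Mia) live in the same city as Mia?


Mia lives in Denver. Count = 1

1


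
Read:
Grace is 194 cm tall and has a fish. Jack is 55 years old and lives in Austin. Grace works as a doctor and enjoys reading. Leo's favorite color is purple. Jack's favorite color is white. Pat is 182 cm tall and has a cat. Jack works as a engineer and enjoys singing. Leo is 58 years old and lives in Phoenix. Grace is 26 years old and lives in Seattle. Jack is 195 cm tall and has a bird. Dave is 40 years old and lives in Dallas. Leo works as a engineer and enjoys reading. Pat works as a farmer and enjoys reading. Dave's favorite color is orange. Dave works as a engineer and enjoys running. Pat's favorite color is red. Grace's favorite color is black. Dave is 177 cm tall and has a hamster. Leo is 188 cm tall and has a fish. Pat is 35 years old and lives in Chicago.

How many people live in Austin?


Count in Austin: 1

1


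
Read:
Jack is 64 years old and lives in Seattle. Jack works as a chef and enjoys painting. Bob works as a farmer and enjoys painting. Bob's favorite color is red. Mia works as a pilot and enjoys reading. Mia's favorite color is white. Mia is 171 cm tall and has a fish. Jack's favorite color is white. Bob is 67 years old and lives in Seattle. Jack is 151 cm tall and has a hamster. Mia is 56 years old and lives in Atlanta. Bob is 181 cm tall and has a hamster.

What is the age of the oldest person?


Oldest: Bob at 67

67


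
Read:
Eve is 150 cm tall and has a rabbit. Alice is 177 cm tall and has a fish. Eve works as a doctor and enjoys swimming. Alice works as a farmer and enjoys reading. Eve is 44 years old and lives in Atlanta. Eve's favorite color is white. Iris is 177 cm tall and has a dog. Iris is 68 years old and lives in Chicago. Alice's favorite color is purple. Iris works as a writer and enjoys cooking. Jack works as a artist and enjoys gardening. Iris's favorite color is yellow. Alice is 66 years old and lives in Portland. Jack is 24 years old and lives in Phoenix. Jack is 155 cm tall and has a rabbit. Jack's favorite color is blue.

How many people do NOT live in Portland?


Not in Portland: 3

3


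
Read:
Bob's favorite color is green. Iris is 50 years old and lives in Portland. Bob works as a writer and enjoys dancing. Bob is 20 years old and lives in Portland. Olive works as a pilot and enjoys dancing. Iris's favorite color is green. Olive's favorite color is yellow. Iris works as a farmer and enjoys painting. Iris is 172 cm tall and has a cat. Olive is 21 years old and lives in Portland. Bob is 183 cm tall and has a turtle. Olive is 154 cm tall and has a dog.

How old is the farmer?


The farmer is Iris, age 50

50


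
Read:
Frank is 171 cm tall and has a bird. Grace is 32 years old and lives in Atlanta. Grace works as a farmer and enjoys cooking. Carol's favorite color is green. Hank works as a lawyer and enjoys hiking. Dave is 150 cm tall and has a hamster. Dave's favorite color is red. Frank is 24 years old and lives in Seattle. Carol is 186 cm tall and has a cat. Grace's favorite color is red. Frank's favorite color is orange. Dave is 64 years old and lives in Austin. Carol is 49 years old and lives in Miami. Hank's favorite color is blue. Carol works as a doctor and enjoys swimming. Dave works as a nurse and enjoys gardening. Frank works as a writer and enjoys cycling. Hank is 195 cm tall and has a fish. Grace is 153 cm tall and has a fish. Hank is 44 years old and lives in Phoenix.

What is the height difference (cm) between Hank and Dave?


|195 - 150| = 45

45


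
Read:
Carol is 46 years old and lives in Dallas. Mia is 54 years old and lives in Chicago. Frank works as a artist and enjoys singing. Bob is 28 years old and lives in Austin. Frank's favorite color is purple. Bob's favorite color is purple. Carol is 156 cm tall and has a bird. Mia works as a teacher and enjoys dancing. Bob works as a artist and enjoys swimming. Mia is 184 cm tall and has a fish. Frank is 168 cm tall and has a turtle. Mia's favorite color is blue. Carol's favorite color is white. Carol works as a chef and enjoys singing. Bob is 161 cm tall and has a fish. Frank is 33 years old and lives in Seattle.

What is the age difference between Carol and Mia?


|46 - 54| = 8

8


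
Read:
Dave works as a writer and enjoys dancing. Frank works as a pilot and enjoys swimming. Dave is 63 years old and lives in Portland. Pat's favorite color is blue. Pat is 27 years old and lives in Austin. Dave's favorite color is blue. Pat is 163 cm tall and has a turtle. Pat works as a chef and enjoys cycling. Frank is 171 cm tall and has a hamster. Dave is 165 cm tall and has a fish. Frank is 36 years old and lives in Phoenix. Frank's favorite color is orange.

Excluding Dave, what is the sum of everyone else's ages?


Sum (excluding Dave): 63

63


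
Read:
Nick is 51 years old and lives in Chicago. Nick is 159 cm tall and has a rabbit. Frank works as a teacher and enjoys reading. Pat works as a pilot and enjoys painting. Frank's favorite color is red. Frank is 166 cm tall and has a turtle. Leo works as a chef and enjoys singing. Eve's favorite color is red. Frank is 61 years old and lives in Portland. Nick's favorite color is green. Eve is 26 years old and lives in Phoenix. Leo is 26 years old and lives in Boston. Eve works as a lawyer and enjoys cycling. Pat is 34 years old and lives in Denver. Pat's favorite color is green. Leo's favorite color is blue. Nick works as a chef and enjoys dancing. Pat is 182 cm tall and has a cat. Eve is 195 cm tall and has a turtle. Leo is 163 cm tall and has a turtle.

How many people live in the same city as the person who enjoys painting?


Person with hobby painting is Pat, city Denver. Count = 1

1


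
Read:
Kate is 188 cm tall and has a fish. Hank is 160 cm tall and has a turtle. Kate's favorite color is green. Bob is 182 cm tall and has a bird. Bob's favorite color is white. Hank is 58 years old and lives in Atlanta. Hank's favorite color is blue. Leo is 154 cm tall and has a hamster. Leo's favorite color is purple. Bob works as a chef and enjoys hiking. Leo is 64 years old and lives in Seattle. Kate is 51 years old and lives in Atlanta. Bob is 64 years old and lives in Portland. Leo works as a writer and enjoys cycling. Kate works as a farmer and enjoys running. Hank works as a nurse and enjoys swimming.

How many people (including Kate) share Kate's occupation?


Kate is a farmer. Count = 1

1


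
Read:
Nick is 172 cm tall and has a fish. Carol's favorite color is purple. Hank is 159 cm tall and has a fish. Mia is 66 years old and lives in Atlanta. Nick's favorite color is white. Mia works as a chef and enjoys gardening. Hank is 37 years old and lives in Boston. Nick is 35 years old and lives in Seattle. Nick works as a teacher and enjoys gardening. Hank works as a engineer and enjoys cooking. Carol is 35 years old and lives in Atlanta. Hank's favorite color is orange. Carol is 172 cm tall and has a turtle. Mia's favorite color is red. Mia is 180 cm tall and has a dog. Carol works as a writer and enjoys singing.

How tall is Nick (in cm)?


Nick is 172 cm tall

172


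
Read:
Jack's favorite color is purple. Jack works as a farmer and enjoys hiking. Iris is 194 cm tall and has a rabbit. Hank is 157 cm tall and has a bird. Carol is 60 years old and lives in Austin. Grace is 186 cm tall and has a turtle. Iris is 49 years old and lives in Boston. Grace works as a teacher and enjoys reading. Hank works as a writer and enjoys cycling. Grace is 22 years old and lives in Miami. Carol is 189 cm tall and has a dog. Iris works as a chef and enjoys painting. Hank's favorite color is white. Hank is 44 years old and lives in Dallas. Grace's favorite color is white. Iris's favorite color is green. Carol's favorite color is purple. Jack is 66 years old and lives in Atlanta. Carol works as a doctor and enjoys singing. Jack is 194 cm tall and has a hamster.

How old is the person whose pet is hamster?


Person with pet=hamster is Jack, age 66

66


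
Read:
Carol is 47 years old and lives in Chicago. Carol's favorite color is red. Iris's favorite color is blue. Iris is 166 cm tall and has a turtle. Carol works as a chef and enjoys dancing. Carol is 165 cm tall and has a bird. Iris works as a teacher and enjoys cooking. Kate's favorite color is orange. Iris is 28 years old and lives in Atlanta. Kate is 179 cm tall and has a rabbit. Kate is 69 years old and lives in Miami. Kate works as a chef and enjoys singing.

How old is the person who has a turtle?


Person with turtle is Iris, age 28

28


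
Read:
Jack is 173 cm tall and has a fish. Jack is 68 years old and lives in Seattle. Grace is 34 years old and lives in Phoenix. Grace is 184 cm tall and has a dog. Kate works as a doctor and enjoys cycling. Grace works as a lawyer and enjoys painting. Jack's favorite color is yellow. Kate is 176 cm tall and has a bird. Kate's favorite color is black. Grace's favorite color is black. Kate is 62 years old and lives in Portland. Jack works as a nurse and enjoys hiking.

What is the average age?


Sum=164, n=3, avg=54.67

54.67


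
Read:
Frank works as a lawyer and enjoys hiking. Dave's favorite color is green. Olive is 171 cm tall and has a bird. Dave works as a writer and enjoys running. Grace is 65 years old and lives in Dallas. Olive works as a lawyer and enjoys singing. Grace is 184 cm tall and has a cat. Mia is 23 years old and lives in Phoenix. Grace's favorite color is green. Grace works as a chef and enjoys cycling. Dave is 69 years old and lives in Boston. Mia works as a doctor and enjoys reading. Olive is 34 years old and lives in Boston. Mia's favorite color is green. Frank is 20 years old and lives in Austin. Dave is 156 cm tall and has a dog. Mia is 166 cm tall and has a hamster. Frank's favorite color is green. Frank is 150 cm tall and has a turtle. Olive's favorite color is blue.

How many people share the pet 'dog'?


Count: 1

1


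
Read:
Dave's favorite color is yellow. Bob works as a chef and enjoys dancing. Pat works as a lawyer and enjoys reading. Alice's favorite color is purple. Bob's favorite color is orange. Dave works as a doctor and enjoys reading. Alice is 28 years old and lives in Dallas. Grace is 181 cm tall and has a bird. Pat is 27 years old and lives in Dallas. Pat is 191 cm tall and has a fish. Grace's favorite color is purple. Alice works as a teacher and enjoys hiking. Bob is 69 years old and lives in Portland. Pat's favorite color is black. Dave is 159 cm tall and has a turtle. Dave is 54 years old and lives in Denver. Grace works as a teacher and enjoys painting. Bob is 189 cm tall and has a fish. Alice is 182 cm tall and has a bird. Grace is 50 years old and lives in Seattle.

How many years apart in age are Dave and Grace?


54 vs 50, diff = 4

4


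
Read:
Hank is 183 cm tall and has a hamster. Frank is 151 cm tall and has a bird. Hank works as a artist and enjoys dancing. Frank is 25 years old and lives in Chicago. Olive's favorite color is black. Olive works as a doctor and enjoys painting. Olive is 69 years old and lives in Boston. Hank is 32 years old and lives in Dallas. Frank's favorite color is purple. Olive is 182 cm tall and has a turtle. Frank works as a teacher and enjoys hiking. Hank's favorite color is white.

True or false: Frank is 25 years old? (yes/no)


Frank is actually 25. yes

yes


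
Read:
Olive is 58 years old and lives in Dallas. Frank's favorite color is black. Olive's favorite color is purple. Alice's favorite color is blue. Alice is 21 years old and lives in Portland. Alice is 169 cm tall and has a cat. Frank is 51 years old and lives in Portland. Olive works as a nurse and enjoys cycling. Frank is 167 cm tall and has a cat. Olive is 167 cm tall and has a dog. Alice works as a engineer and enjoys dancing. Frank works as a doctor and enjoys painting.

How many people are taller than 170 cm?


Taller than 170: 0

0


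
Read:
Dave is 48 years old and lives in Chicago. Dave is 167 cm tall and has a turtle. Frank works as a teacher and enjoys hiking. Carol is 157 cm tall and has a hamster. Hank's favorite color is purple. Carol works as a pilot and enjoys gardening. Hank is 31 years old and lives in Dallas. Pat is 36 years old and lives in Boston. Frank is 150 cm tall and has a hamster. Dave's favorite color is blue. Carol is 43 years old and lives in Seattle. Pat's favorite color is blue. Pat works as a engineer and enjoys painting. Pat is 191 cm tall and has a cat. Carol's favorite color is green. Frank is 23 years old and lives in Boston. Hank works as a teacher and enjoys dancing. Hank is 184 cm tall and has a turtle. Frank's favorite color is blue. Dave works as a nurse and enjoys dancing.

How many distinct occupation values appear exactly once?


Unique occupation values: 3

3


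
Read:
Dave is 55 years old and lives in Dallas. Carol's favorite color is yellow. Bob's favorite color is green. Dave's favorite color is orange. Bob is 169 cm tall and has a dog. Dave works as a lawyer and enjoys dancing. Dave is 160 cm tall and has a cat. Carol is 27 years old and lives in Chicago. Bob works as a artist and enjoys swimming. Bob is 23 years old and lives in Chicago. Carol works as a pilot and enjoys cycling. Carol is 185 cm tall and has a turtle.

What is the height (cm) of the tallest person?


Tallest: Carol at 185 cm

185


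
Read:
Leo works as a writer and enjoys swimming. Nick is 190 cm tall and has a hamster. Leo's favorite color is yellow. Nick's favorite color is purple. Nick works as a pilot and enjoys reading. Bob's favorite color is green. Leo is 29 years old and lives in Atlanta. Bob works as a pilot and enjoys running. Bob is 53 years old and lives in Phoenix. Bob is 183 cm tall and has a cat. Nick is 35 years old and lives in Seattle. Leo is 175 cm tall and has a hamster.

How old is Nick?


Nick is 35 years old

35


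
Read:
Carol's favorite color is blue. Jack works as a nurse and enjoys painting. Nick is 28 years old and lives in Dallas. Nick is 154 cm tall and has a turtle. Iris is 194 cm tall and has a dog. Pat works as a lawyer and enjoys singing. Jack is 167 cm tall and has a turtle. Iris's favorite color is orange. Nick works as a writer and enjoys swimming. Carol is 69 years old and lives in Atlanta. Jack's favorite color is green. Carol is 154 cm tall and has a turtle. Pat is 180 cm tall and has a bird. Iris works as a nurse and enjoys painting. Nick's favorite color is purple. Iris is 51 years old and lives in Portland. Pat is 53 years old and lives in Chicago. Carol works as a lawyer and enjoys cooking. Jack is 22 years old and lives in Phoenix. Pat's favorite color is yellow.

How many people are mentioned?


People: Nick, Jack, Carol, Pat, Iris. Count = 5

5


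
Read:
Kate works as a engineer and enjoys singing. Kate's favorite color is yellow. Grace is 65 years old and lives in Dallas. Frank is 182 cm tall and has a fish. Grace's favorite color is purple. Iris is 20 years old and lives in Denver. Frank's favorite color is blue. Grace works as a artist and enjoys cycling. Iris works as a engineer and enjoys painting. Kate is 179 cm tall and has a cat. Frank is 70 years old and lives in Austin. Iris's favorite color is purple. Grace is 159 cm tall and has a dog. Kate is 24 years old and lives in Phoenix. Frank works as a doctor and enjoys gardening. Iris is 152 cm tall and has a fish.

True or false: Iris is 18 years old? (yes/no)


Iris is actually 20. no

no


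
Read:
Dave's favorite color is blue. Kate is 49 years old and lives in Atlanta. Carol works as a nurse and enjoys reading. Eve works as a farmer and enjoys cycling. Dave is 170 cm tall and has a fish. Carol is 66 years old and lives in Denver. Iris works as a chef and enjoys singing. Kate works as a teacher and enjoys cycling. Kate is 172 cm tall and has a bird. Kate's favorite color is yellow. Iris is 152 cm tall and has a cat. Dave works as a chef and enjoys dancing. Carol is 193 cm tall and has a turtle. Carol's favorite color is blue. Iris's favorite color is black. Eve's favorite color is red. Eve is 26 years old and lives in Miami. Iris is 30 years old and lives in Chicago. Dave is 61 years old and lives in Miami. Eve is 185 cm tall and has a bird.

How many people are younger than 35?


Filter: 2

2


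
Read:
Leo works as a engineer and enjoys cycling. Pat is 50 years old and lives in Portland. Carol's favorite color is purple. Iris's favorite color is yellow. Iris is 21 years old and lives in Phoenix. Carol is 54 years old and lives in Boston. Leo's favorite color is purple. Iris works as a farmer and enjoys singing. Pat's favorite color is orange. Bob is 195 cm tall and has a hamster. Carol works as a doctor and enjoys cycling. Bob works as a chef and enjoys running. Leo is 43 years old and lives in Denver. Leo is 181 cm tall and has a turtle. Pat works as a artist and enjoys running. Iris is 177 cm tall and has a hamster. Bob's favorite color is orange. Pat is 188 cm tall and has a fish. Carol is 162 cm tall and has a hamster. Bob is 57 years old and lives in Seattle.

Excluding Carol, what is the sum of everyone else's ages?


Sum (excluding Carol): 171

171


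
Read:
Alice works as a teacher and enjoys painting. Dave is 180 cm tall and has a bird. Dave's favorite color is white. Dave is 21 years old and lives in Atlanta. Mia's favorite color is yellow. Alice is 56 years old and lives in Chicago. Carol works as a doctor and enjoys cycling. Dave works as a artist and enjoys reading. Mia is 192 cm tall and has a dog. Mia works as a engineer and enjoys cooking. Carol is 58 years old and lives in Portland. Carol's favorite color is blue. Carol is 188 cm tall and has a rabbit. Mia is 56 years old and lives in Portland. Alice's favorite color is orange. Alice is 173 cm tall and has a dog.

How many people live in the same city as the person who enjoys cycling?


Person with hobby cycling is Carol, city Portland. Count = 2

2


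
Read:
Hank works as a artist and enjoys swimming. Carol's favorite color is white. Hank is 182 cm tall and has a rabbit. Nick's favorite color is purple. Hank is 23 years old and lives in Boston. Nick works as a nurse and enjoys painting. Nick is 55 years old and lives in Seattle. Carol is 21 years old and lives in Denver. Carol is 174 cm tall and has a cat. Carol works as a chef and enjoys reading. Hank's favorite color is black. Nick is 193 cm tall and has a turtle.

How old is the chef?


The chef is Carol, age 21

21


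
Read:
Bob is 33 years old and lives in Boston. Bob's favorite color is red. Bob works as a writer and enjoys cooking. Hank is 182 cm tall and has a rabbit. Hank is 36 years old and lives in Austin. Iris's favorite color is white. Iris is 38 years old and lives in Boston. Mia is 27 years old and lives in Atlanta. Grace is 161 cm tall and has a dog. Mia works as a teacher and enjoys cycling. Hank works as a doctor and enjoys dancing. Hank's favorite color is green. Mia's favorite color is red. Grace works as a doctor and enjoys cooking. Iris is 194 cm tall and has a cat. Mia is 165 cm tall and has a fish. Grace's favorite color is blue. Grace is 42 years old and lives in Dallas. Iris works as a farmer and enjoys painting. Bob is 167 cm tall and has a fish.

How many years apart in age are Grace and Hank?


42 vs 36, diff = 6

6


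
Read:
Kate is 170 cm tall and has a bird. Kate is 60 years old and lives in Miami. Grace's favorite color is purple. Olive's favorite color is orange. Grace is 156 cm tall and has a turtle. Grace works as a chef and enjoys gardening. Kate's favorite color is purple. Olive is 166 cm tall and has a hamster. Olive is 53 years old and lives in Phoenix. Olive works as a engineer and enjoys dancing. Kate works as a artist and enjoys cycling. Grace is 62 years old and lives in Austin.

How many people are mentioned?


People: Grace, Kate, Olive. Count = 3

3


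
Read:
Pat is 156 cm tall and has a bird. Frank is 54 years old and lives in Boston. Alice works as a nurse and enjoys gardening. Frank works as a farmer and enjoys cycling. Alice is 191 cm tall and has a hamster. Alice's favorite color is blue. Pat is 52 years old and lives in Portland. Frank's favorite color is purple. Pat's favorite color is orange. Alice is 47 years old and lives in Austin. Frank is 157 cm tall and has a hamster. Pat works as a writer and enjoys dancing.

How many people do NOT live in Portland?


Not in Portland: 2

2


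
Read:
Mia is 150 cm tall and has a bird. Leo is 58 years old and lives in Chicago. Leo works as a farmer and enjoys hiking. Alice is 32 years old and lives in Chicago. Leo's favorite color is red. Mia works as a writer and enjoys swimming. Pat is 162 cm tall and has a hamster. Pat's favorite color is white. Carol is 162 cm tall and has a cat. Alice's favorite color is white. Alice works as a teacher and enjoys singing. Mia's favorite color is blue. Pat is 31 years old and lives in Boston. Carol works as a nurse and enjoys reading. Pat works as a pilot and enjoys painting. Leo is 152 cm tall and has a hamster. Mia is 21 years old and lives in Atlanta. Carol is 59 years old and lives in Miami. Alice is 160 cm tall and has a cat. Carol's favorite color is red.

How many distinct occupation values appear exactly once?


Unique occupation values: 5

5


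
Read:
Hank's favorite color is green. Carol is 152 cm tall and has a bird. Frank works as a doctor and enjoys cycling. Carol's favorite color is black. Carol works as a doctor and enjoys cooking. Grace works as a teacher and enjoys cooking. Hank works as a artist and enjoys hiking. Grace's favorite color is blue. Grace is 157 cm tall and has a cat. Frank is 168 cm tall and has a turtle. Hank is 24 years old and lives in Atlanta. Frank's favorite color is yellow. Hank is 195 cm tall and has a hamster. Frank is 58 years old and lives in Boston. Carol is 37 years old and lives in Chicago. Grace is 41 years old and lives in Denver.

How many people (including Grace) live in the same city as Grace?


Grace lives in Denver. Count = 1

1


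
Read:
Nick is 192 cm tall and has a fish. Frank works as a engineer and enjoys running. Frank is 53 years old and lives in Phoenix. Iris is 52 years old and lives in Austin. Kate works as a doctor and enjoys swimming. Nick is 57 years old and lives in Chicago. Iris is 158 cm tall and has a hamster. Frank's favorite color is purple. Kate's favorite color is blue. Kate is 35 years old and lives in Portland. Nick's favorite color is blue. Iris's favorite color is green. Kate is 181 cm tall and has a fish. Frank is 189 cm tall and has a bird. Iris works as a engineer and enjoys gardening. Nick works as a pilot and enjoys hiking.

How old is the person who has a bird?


Person with bird is Frank, age 53

53


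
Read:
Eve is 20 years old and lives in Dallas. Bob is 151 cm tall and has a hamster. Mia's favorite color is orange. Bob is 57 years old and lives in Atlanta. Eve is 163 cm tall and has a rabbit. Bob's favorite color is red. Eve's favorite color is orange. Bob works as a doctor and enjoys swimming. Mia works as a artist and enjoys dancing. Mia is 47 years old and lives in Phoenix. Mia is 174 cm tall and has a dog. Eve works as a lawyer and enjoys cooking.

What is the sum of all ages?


47+20+57 = 124

124


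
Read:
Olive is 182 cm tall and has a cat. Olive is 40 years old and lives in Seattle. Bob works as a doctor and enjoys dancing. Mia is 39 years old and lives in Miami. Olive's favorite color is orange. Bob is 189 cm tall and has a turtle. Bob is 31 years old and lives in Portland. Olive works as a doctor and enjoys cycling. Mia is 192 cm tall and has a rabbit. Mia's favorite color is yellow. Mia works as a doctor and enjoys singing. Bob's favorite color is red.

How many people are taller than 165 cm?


Taller than 165: 3

3


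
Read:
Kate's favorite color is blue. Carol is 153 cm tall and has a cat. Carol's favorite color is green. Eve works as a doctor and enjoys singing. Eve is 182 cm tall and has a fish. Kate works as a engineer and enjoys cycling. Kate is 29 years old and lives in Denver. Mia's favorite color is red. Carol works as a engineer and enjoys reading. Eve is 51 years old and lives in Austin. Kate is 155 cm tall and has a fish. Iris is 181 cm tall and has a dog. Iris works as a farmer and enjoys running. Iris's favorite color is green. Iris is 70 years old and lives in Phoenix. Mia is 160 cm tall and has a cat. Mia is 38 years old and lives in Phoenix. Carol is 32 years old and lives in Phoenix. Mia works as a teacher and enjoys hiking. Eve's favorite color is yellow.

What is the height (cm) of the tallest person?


Tallest: Eve at 182 cm

182
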